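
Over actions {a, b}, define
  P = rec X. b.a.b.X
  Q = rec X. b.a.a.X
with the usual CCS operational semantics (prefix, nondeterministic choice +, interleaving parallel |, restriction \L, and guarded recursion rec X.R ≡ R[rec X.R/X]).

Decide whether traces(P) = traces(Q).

traces(P) ≠ traces(Q) — witness ⟨bab⟩

LTS(P): 3 reachable states
  m0 = rec X. b.a.b.X ⊢ ··b··> m1
  m1 = a.b.(rec X. b.a.b.X) ⊢ ··a··> m2
  m2 = b.(rec X. b.a.b.X) ⊢ ··b··> m0
LTS(Q): 3 reachable states
  n0 = rec X. b.a.a.X ⊢ ··b··> n1
  n1 = a.a.(rec X. b.a.a.X) ⊢ ··a··> n2
  n2 = a.(rec X. b.a.a.X) ⊢ ··a··> n0
Run σ = ⟨bab⟩ on P: start {m0}
  [1] b ⇒ {m1}
  [2] a ⇒ {m2}
  [3] b ⇒ {m0}
  ✓ P
Run σ = ⟨bab⟩ on Q: start {n0}
  [1] b ⇒ {n1}
  [2] a ⇒ {n2}
  [3] b ⇒ ∅  — Q cannot continue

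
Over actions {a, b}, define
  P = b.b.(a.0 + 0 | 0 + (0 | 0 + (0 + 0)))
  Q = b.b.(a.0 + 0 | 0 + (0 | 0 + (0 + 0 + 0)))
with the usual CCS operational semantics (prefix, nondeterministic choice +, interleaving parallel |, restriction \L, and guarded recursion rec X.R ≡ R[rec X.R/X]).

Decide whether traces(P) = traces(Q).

Reachable graph of P (4 states):
  m0 = b.b.(a.0 + 0 | 0 + (0 | 0 + (0 + 0))) :: —b→ m1
  m1 = b.(a.0 + 0 | 0 + (0 | 0 + (0 + 0))) :: —b→ m2
  m2 = a.0 + 0 | 0 + (0 | 0 + (0 + 0)) :: —a→ m3
  m3 = 0 :: ∅
Reachable graph of Q (4 states):
  n0 = b.b.(a.0 + 0 | 0 + (0 | 0 + (0 + 0 + 0))) :: —b→ n1
  n1 = b.(a.0 + 0 | 0 + (0 | 0 + (0 + 0 + 0))) :: —b→ n2
  n2 = a.0 + 0 | 0 + (0 | 0 + (0 + 0 + 0)) :: —a→ n3
  n3 = 0 :: ∅
Partition-refinement fixed point:
  B0 = {m0, n0}
  B1 = {m1, n1}
  B2 = {m2, n2}
  B3 = {m3, n3}
m0 ∈ B0, n0 ∈ B0 → same block
Bisimilar ⇒ trace-equivalent.

traces(P) = traces(Q)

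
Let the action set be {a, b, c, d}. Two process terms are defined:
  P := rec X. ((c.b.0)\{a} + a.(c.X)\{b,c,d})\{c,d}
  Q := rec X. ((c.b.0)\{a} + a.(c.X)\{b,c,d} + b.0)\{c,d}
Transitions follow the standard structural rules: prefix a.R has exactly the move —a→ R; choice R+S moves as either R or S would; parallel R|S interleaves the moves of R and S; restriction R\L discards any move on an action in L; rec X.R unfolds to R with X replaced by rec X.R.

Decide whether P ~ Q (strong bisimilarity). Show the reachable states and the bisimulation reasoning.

NO

P's transition system — 2 states:
  u0 = rec X. ((c.b.0)\{a} + a.(c.X)\{b,c,d})\{c,d} | -a-> u1
  u1 = (c.(rec X. ((c.b.0)\{a} + a.(c.X)\{b,c,d})\{c,d}))\{b,c,d}\{c,d} | (no moves)
Q's transition system — 3 states:
  v0 = rec X. ((c.b.0)\{a} + a.(c.X)\{b,c,d} + b.0)\{c,d} | -a-> v1, -b-> v2
  v1 = (c.(rec X. ((c.b.0)\{a} + a.(c.X)\{b,c,d} + b.0)\{c,d}))\{b,c,d}\{c,d} | (no moves)
  v2 = 0\{c,d} | (no moves)
Bisimilarity quotient blocks:
  B0 = {u0}
  B1 = {u1, v1, v2}
  B2 = {v0}
u0 ∈ B0, v0 ∈ B2 → different blocks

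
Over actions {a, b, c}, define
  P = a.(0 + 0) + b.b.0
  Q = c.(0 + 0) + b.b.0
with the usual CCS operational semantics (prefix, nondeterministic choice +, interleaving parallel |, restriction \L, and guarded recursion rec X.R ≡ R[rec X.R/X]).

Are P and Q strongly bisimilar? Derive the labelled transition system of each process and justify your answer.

Reachable graph of P (4 states):
  s0 = a.(0 + 0) + b.b.0 has moves --a--▸ s1, --b--▸ s2
  s1 = 0 + 0 has moves ·
  s2 = b.0 has moves --b--▸ s3
  s3 = 0 has moves ·
Reachable graph of Q (4 states):
  t0 = c.(0 + 0) + b.b.0 has moves --b--▸ t1, --c--▸ t2
  t1 = b.0 has moves --b--▸ t3
  t2 = 0 + 0 has moves ·
  t3 = 0 has moves ·
Coarsest stable partition (strong bisimilarity classes):
  B0 = {s0}
  B1 = {s1, s3, t2, t3}
  B2 = {s2, t1}
  B3 = {t0}
s0 ∈ B0, t0 ∈ B3 → different blocks

P ≁ Q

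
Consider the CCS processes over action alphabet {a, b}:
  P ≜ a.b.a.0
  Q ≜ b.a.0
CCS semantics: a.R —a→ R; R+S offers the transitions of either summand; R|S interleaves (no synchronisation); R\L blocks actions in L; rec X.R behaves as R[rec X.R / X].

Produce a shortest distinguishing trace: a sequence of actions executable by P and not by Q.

a

LTS(P): 4 reachable states
  u0 = a.b.a.0 ⊢ =a=> u1
  u1 = b.a.0 ⊢ =b=> u2
  u2 = a.0 ⊢ =a=> u3
  u3 = 0 ⊢ ∅
LTS(Q): 3 reachable states
  v0 = b.a.0 ⊢ =b=> v1
  v1 = a.0 ⊢ =a=> v2
  v2 = 0 ⊢ ∅
Executing a from P (initial set {u0}):
  after a @ step 1: {u1}
  P completes σ.
Executing a from Q (initial set {v0}):
  after a @ step 1: ∅  — Q cannot continue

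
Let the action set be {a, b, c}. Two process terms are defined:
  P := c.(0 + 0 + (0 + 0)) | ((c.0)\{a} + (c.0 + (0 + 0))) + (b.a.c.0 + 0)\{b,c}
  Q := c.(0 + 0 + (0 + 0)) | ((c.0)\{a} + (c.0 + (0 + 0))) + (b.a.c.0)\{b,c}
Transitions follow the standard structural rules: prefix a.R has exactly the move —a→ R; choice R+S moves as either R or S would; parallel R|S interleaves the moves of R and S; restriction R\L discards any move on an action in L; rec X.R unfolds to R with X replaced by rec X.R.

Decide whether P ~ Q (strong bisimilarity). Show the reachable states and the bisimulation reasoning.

Reachable graph of P (6 states):
  p0 = c.(0 + 0 + (0 + 0)) | ((c.0)\{a} + (c.0 + (0 + 0))) + (b.a.c.0 + 0)\{b,c} → --c--▸ p1, --c--▸ p2, --c--▸ p3
  p1 = (0 + 0 + (0 + 0)) | ((c.0)\{a} + (c.0 + (0 + 0))) → --c--▸ p4, --c--▸ p5
  p2 = c.(0 + 0 + (0 + 0)) | 0 → --c--▸ p4
  p3 = c.(0 + 0 + (0 + 0)) | 0\{a} → --c--▸ p5
  p4 = (0 + 0 + (0 + 0)) | 0 → deadlocked
  p5 = (0 + 0 + (0 + 0)) | 0\{a} → deadlocked
Reachable graph of Q (6 states):
  q0 = c.(0 + 0 + (0 + 0)) | ((c.0)\{a} + (c.0 + (0 + 0))) + (b.a.c.0)\{b,c} → --c--▸ q1, --c--▸ q2, --c--▸ q3
  q1 = (0 + 0 + (0 + 0)) | ((c.0)\{a} + (c.0 + (0 + 0))) → --c--▸ q4, --c--▸ q5
  q2 = c.(0 + 0 + (0 + 0)) | 0 → --c--▸ q4
  q3 = c.(0 + 0 + (0 + 0)) | 0\{a} → --c--▸ q5
  q4 = (0 + 0 + (0 + 0)) | 0 → deadlocked
  q5 = (0 + 0 + (0 + 0)) | 0\{a} → deadlocked
Partition-refinement fixed point:
  B0 = {p0, q0}
  B1 = {p1, p2, p3, q1, q2, q3}
  B2 = {p4, p5, q4, q5}
p0 ∈ B0, q0 ∈ B0 → same block

P ~ Q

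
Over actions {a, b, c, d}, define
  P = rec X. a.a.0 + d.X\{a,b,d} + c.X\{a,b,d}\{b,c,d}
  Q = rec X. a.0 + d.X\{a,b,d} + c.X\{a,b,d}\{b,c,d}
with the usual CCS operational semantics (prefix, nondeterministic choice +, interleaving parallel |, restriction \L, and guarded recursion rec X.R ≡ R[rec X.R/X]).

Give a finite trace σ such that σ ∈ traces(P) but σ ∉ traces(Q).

Reachable graph of P (6 states):
  s0 = rec X. a.a.0 + d.X\{a,b,d} + c.X\{a,b,d}\{b,c,d} → --a--▸ s1, --c--▸ s2, --d--▸ s3
  s1 = a.0 → --a--▸ s4
  s2 = (rec X. a.a.0 + d.X\{a,b,d} + c.X\{a,b,d}\{b,c,d})\{a,b,d}\{b,c,d} → (no moves)
  s3 = (rec X. a.a.0 + d.X\{a,b,d} + c.X\{a,b,d}\{b,c,d})\{a,b,d} → --c--▸ s5
  s4 = 0 → (no moves)
  s5 = (rec X. a.a.0 + d.X\{a,b,d} + c.X\{a,b,d}\{b,c,d})\{a,b,d}\{b,c,d}\{a,b,d} → (no moves)
Reachable graph of Q (5 states):
  t0 = rec X. a.0 + d.X\{a,b,d} + c.X\{a,b,d}\{b,c,d} → --a--▸ t1, --c--▸ t2, --d--▸ t3
  t1 = 0 → (no moves)
  t2 = (rec X. a.0 + d.X\{a,b,d} + c.X\{a,b,d}\{b,c,d})\{a,b,d}\{b,c,d} → (no moves)
  t3 = (rec X. a.0 + d.X\{a,b,d} + c.X\{a,b,d}\{b,c,d})\{a,b,d} → --c--▸ t4
  t4 = (rec X. a.0 + d.X\{a,b,d} + c.X\{a,b,d}\{b,c,d})\{a,b,d}\{b,c,d}\{a,b,d} → (no moves)
Run σ = ⟨aa⟩ on P: start {s0}
  step 1 (a): {s1}
  step 2 (a): {s4}
  P completes σ.
Run σ = ⟨aa⟩ on Q: start {t0}
  step 1 (a): {t1}
  step 2 (a): no successor for Q

aa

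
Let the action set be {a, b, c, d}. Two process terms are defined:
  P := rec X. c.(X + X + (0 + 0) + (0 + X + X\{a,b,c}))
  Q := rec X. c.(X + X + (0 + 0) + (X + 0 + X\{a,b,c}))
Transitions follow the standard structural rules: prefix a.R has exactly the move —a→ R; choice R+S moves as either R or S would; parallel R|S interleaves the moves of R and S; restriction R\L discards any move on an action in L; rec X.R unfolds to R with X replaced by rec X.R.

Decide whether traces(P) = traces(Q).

YES

Reachable graph of P (2 states):
  m0 = rec X. c.(X + X + (0 + 0) + (0 + X + X\{a,b,c})) → —c→ m1
  m1 = (rec X. c.(X + X + (0 + 0) + (0 + X + X\{a,b,c}))) + (rec X. c.(X + X + (0 + 0) + (0 + X + X\{a,b,c}))) + (0 + 0) + (0 + (rec X. c.(X + X + (0 + 0) + (0 + X + X\{a,b,c}))) + (rec X. c.(X + X + (0 + 0) + (0 + X + X\{a,b,c})))\{a,b,c}) → —c→ m1
Reachable graph of Q (2 states):
  n0 = rec X. c.(X + X + (0 + 0) + (X + 0 + X\{a,b,c})) → —c→ n1
  n1 = (rec X. c.(X + X + (0 + 0) + (X + 0 + X\{a,b,c}))) + (rec X. c.(X + X + (0 + 0) + (X + 0 + X\{a,b,c}))) + (0 + 0) + ((rec X. c.(X + X + (0 + 0) + (X + 0 + X\{a,b,c}))) + 0 + (rec X. c.(X + X + (0 + 0) + (X + 0 + X\{a,b,c})))\{a,b,c}) → —c→ n1
Coarsest stable partition (strong bisimilarity classes):
  B0 = {m0, m1, n0, n1}
m0 ∈ B0, n0 ∈ B0 → same block
Bisimilar ⇒ trace-equivalent.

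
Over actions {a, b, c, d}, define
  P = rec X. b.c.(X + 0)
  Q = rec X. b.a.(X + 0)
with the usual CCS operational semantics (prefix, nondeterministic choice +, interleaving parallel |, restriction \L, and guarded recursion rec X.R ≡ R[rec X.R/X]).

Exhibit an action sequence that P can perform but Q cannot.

bc

P's transition system — 3 states:
  m0 = rec X. b.c.(X + 0) ⊢ -b-> m1
  m1 = c.((rec X. b.c.(X + 0)) + 0) ⊢ -c-> m2
  m2 = (rec X. b.c.(X + 0)) + 0 ⊢ -b-> m1
Q's transition system — 3 states:
  n0 = rec X. b.a.(X + 0) ⊢ -b-> n1
  n1 = a.((rec X. b.a.(X + 0)) + 0) ⊢ -a-> n2
  n2 = (rec X. b.a.(X + 0)) + 0 ⊢ -b-> n1
Trace ⟨bc⟩ through P, begin at {m0}:
  [1] b ⇒ {m1}
  [2] c ⇒ {m2}
  P completes σ.
Trace ⟨bc⟩ through Q, begin at {n0}:
  [1] b ⇒ {n1}
  [2] c ⇒ ∅  — Q cannot continue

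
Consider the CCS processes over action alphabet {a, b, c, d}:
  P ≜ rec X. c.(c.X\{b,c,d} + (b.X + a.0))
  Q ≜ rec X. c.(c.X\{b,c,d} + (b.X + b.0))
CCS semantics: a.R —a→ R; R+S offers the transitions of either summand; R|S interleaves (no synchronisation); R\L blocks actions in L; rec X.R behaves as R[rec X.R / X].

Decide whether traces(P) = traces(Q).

traces(P) ≠ traces(Q) — witness ⟨ca⟩

Reachable graph of P (4 states):
  s0 = rec X. c.(c.X\{b,c,d} + (b.X + a.0)) :: --c--▸ s1
  s1 = c.(rec X. c.(c.X\{b,c,d} + (b.X + a.0)))\{b,c,d} + (b.(rec X. c.(c.X\{b,c,d} + (b.X + a.0))) + a.0) :: --a--▸ s2, --b--▸ s0, --c--▸ s3
  s2 = 0 :: ·
  s3 = (rec X. c.(c.X\{b,c,d} + (b.X + a.0)))\{b,c,d} :: ·
Reachable graph of Q (4 states):
  t0 = rec X. c.(c.X\{b,c,d} + (b.X + b.0)) :: --c--▸ t1
  t1 = c.(rec X. c.(c.X\{b,c,d} + (b.X + b.0)))\{b,c,d} + (b.(rec X. c.(c.X\{b,c,d} + (b.X + b.0))) + b.0) :: --b--▸ t0, --b--▸ t2, --c--▸ t3
  t2 = 0 :: ·
  t3 = (rec X. c.(c.X\{b,c,d} + (b.X + b.0)))\{b,c,d} :: ·
Trace ⟨ca⟩ through P, begin at {s0}:
  [1] c ⇒ {s1}
  [2] a ⇒ {s2}
  — P admits the full trace.
Trace ⟨ca⟩ through Q, begin at {t0}:
  [1] c ⇒ {t1}
  [2] a ⇒ ∅  — Q cannot continue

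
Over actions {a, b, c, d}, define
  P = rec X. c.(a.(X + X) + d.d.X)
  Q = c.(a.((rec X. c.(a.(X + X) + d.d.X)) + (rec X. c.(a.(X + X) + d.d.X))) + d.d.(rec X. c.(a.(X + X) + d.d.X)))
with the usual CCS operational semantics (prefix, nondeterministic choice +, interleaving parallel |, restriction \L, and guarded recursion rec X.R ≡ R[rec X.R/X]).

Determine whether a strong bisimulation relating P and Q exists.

YES

Reachable graph of P (4 states):
  m0 = rec X. c.(a.(X + X) + d.d.X) :: -c-> m1
  m1 = a.((rec X. c.(a.(X + X) + d.d.X)) + (rec X. c.(a.(X + X) + d.d.X))) + d.d.(rec X. c.(a.(X + X) + d.d.X)) :: -a-> m2, -d-> m3
  m2 = (rec X. c.(a.(X + X) + d.d.X)) + (rec X. c.(a.(X + X) + d.d.X)) :: -c-> m1
  m3 = d.(rec X. c.(a.(X + X) + d.d.X)) :: -d-> m0
Reachable graph of Q (5 states):
  n0 = c.(a.((rec X. c.(a.(X + X) + d.d.X)) + (rec X. c.(a.(X + X) + d.d.X))) + d.d.(rec X. c.(a.(X + X) + d.d.X))) :: -c-> n1
  n1 = a.((rec X. c.(a.(X + X) + d.d.X)) + (rec X. c.(a.(X + X) + d.d.X))) + d.d.(rec X. c.(a.(X + X) + d.d.X)) :: -a-> n2, -d-> n3
  n2 = (rec X. c.(a.(X + X) + d.d.X)) + (rec X. c.(a.(X + X) + d.d.X)) :: -c-> n1
  n3 = d.(rec X. c.(a.(X + X) + d.d.X)) :: -d-> n4
  n4 = rec X. c.(a.(X + X) + d.d.X) :: -c-> n1
Bisimilarity quotient blocks:
  B0 = {m0, m2, n0, n2, n4}
  B1 = {m1, n1}
  B2 = {m3, n3}
m0 ∈ B0, n0 ∈ B0 → same block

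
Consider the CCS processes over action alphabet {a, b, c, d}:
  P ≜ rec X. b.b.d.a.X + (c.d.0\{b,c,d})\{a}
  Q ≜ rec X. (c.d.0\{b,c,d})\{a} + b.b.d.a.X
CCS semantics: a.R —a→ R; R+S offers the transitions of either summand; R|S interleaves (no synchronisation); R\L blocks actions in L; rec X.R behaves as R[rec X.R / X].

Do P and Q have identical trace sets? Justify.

P's transition system — 6 states:
  u0 = rec X. b.b.d.a.X + (c.d.0\{b,c,d})\{a} | —b→ u1, —c→ u2
  u1 = b.d.a.(rec X. b.b.d.a.X + (c.d.0\{b,c,d})\{a}) | —b→ u3
  u2 = (d.0\{b,c,d})\{a} | —d→ u4
  u3 = d.a.(rec X. b.b.d.a.X + (c.d.0\{b,c,d})\{a}) | —d→ u5
  u4 = 0\{b,c,d}\{a} | ∅
  u5 = a.(rec X. b.b.d.a.X + (c.d.0\{b,c,d})\{a}) | —a→ u0
Q's transition system — 6 states:
  v0 = rec X. (c.d.0\{b,c,d})\{a} + b.b.d.a.X | —b→ v1, —c→ v2
  v1 = b.d.a.(rec X. (c.d.0\{b,c,d})\{a} + b.b.d.a.X) | —b→ v3
  v2 = (d.0\{b,c,d})\{a} | —d→ v4
  v3 = d.a.(rec X. (c.d.0\{b,c,d})\{a} + b.b.d.a.X) | —d→ v5
  v4 = 0\{b,c,d}\{a} | ∅
  v5 = a.(rec X. (c.d.0\{b,c,d})\{a} + b.b.d.a.X) | —a→ v0
Partition-refinement fixed point:
  B0 = {u0, v0}
  B1 = {u2, v2}
  B2 = {u4, v4}
  B3 = {u1, v1}
  B4 = {u3, v3}
  B5 = {u5, v5}
u0 ∈ B0, v0 ∈ B0 → same block
Bisimilar ⇒ trace-equivalent.

traces(P) = traces(Q)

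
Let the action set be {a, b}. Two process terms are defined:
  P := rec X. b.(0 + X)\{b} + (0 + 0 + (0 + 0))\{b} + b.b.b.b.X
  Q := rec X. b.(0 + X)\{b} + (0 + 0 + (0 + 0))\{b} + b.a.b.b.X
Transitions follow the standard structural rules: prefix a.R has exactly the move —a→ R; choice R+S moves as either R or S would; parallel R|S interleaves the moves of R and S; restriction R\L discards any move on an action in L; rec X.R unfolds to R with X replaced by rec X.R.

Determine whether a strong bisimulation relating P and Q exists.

Reachable graph of P (5 states):
  m0 = rec X. b.(0 + X)\{b} + (0 + 0 + (0 + 0))\{b} + b.b.b.b.X :: ··b··> m1, ··b··> m2
  m1 = (0 + (rec X. b.(0 + X)\{b} + (0 + 0 + (0 + 0))\{b} + b.b.b.b.X))\{b} :: ·
  m2 = b.b.b.(rec X. b.(0 + X)\{b} + (0 + 0 + (0 + 0))\{b} + b.b.b.b.X) :: ··b··> m3
  m3 = b.b.(rec X. b.(0 + X)\{b} + (0 + 0 + (0 + 0))\{b} + b.b.b.b.X) :: ··b··> m4
  m4 = b.(rec X. b.(0 + X)\{b} + (0 + 0 + (0 + 0))\{b} + b.b.b.b.X) :: ··b··> m0
Reachable graph of Q (5 states):
  n0 = rec X. b.(0 + X)\{b} + (0 + 0 + (0 + 0))\{b} + b.a.b.b.X :: ··b··> n1, ··b··> n2
  n1 = (0 + (rec X. b.(0 + X)\{b} + (0 + 0 + (0 + 0))\{b} + b.a.b.b.X))\{b} :: ·
  n2 = a.b.b.(rec X. b.(0 + X)\{b} + (0 + 0 + (0 + 0))\{b} + b.a.b.b.X) :: ··a··> n3
  n3 = b.b.(rec X. b.(0 + X)\{b} + (0 + 0 + (0 + 0))\{b} + b.a.b.b.X) :: ··b··> n4
  n4 = b.(rec X. b.(0 + X)\{b} + (0 + 0 + (0 + 0))\{b} + b.a.b.b.X) :: ··b··> n0
Coarsest stable partition (strong bisimilarity classes):
  B0 = {m0}
  B1 = {m1, n1}
  B2 = {m2}
  B3 = {m3}
  B4 = {m4}
  B5 = {n0}
  B6 = {n2}
  B7 = {n3}
  B8 = {n4}
m0 ∈ B0, n0 ∈ B5 → different blocks

NO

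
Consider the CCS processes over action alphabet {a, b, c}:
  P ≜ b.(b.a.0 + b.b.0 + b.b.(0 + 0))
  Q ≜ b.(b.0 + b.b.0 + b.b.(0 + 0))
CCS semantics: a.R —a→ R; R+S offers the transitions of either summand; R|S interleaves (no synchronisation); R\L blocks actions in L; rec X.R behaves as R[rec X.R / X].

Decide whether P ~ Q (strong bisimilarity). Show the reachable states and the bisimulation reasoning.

not bisimilar

LTS(P): 7 reachable states
  u0 = b.(b.a.0 + b.b.0 + b.b.(0 + 0)) :: =b=> u1
  u1 = b.a.0 + b.b.0 + b.b.(0 + 0) :: =b=> u2, =b=> u3, =b=> u4
  u2 = a.0 :: =a=> u5
  u3 = b.(0 + 0) :: =b=> u6
  u4 = b.0 :: =b=> u5
  u5 = 0 :: ∅
  u6 = 0 + 0 :: ∅
LTS(Q): 6 reachable states
  v0 = b.(b.0 + b.b.0 + b.b.(0 + 0)) :: =b=> v1
  v1 = b.0 + b.b.0 + b.b.(0 + 0) :: =b=> v2, =b=> v3, =b=> v4
  v2 = 0 :: ∅
  v3 = b.(0 + 0) :: =b=> v5
  v4 = b.0 :: =b=> v2
  v5 = 0 + 0 :: ∅
Partition-refinement fixed point:
  B0 = {u0}
  B1 = {u1}
  B2 = {u3, u4, v3, v4}
  B3 = {u5, u6, v2, v5}
  B4 = {u2}
  B5 = {v0}
  B6 = {v1}
u0 ∈ B0, v0 ∈ B5 → different blocks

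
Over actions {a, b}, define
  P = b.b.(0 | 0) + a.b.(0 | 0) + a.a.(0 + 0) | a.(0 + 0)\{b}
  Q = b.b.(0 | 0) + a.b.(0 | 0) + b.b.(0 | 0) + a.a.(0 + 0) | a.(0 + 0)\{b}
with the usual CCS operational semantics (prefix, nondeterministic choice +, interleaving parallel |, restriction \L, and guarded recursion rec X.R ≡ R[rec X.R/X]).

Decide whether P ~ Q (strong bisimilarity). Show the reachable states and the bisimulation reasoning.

Reachable graph of P (8 states):
  u0 = b.b.(0 | 0) + a.b.(0 | 0) + a.a.(0 + 0) | a.(0 + 0)\{b} | =a=> u1, =a=> u2, =a=> u3, =b=> u3
  u1 = a.(0 + 0) | a.(0 + 0)\{b} | =a=> u4, =a=> u5
  u2 = a.a.(0 + 0) | (0 + 0)\{b} | =a=> u5
  u3 = b.(0 | 0) | =b=> u6
  u4 = (0 + 0) | a.(0 + 0)\{b} | =a=> u7
  u5 = a.(0 + 0) | (0 + 0)\{b} | =a=> u7
  u6 = 0 | 0 | (no moves)
  u7 = (0 + 0) | (0 + 0)\{b} | (no moves)
Reachable graph of Q (8 states):
  v0 = b.b.(0 | 0) + a.b.(0 | 0) + b.b.(0 | 0) + a.a.(0 + 0) | a.(0 + 0)\{b} | =a=> v1, =a=> v2, =a=> v3, =b=> v3
  v1 = a.(0 + 0) | a.(0 + 0)\{b} | =a=> v4, =a=> v5
  v2 = a.a.(0 + 0) | (0 + 0)\{b} | =a=> v5
  v3 = b.(0 | 0) | =b=> v6
  v4 = (0 + 0) | a.(0 + 0)\{b} | =a=> v7
  v5 = a.(0 + 0) | (0 + 0)\{b} | =a=> v7
  v6 = 0 | 0 | (no moves)
  v7 = (0 + 0) | (0 + 0)\{b} | (no moves)
Partition-refinement fixed point:
  B0 = {u0, v0}
  B1 = {u1, u2, v1, v2}
  B2 = {u4, u5, v4, v5}
  B3 = {u6, u7, v6, v7}
  B4 = {u3, v3}
u0 ∈ B0, v0 ∈ B0 → same block

bisimilar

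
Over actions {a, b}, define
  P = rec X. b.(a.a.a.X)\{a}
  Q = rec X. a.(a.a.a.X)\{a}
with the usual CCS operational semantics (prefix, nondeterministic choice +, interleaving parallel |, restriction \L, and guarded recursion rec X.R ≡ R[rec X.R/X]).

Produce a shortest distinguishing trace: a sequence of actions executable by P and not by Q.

LTS(P): 2 reachable states
  u0 = rec X. b.(a.a.a.X)\{a} :: ··b··> u1
  u1 = (a.a.a.(rec X. b.(a.a.a.X)\{a}))\{a} :: ∅
LTS(Q): 2 reachable states
  v0 = rec X. a.(a.a.a.X)\{a} :: ··a··> v1
  v1 = (a.a.a.(rec X. a.(a.a.a.X)\{a}))\{a} :: ∅
Run σ = ⟨b⟩ on P: start {u0}
  [1] b ⇒ {u1}
  ✓ P
Run σ = ⟨b⟩ on Q: start {v0}
  [1] b ⇒ no successor for Q

b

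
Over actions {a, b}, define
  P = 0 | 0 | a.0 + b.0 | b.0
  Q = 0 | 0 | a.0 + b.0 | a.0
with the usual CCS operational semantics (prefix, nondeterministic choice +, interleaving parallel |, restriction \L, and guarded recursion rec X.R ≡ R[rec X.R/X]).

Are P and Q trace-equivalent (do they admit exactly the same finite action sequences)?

P's transition system — 5 states:
  u0 = 0 | 0 | a.0 + b.0 | b.0 → ··a··> u1, ··b··> u2, ··b··> u3
  u1 = 0 | 0 | 0 → ·
  u2 = 0 | b.0 → ··b··> u4
  u3 = b.0 | 0 → ··b··> u4
  u4 = 0 | 0 → ·
Q's transition system — 5 states:
  v0 = 0 | 0 | a.0 + b.0 | a.0 → ··a··> v1, ··a··> v2, ··b··> v3
  v1 = 0 | 0 | 0 → ·
  v2 = b.0 | 0 → ··b··> v4
  v3 = 0 | a.0 → ··a··> v4
  v4 = 0 | 0 → ·
Executing bb from P (initial set {u0}):
  after b @ step 1: {u2, u3}
  after b @ step 2: {u4}
  ✓ P
Executing bb from Q (initial set {v0}):
  after b @ step 1: {v3}
  after b @ step 2: ∅ (Q stuck)

traces(P) ≠ traces(Q) — witness ⟨bb⟩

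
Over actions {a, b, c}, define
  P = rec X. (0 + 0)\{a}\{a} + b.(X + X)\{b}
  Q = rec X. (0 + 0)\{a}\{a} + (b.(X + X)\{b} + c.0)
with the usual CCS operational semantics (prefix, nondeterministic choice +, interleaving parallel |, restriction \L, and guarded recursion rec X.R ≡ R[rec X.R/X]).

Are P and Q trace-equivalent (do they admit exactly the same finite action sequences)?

trace-distinct — witness ⟨c⟩

LTS(P): 2 reachable states
  m0 = rec X. (0 + 0)\{a}\{a} + b.(X + X)\{b} → ··b··> m1
  m1 = ((rec X. (0 + 0)\{a}\{a} + b.(X + X)\{b}) + (rec X. (0 + 0)\{a}\{a} + b.(X + X)\{b}))\{b} → (no moves)
LTS(Q): 4 reachable states
  n0 = rec X. (0 + 0)\{a}\{a} + (b.(X + X)\{b} + c.0) → ··b··> n1, ··c··> n2
  n1 = ((rec X. (0 + 0)\{a}\{a} + (b.(X + X)\{b} + c.0)) + (rec X. (0 + 0)\{a}\{a} + (b.(X + X)\{b} + c.0)))\{b} → ··c··> n3
  n2 = 0 → (no moves)
  n3 = 0\{b} → (no moves)
Run σ = ⟨c⟩ on Q: start {n0}
  step 1 (c): {n2}
  ✓ Q
Run σ = ⟨c⟩ on P: start {m0}
  step 1 (c): no successor for P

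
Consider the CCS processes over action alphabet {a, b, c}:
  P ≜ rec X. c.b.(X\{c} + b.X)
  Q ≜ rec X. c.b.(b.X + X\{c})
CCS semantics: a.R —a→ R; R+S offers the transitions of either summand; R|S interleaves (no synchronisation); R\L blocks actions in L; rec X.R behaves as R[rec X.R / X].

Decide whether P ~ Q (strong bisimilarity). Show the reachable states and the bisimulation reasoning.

P's transition system — 3 states:
  u0 = rec X. c.b.(X\{c} + b.X) :: -c-> u1
  u1 = b.((rec X. c.b.(X\{c} + b.X))\{c} + b.(rec X. c.b.(X\{c} + b.X))) :: -b-> u2
  u2 = (rec X. c.b.(X\{c} + b.X))\{c} + b.(rec X. c.b.(X\{c} + b.X)) :: -b-> u0
Q's transition system — 3 states:
  v0 = rec X. c.b.(b.X + X\{c}) :: -c-> v1
  v1 = b.(b.(rec X. c.b.(b.X + X\{c})) + (rec X. c.b.(b.X + X\{c}))\{c}) :: -b-> v2
  v2 = b.(rec X. c.b.(b.X + X\{c})) + (rec X. c.b.(b.X + X\{c}))\{c} :: -b-> v0
Coarsest stable partition (strong bisimilarity classes):
  B0 = {u0, v0}
  B1 = {u1, v1}
  B2 = {u2, v2}
u0 ∈ B0, v0 ∈ B0 → same block

bisimilar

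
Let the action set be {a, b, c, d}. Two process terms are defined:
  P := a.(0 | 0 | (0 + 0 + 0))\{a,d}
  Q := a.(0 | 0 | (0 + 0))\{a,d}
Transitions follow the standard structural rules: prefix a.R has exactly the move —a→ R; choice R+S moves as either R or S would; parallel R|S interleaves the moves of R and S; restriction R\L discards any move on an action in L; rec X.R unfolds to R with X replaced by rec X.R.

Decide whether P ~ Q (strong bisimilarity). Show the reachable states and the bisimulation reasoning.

YES

P's transition system — 2 states:
  p0 = a.(0 | 0 | (0 + 0 + 0))\{a,d} | -a-> p1
  p1 = (0 | 0 | (0 + 0 + 0))\{a,d} | ∅
Q's transition system — 2 states:
  q0 = a.(0 | 0 | (0 + 0))\{a,d} | -a-> q1
  q1 = (0 | 0 | (0 + 0))\{a,d} | ∅
Partition-refinement fixed point:
  B0 = {p0, q0}
  B1 = {p1, q1}
p0 ∈ B0, q0 ∈ B0 → same block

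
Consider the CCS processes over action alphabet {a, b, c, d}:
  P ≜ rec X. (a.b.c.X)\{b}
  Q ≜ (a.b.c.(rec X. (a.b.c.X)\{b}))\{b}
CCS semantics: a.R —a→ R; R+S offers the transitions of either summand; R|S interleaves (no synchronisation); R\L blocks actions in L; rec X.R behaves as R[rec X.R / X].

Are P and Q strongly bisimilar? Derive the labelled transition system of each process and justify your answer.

LTS(P): 2 reachable states
  p0 = rec X. (a.b.c.X)\{b} | -a-> p1
  p1 = (b.c.(rec X. (a.b.c.X)\{b}))\{b} | ·
LTS(Q): 2 reachable states
  q0 = (a.b.c.(rec X. (a.b.c.X)\{b}))\{b} | -a-> q1
  q1 = (b.c.(rec X. (a.b.c.X)\{b}))\{b} | ·
Partition-refinement fixed point:
  B0 = {p0, q0}
  B1 = {p1, q1}
p0 ∈ B0, q0 ∈ B0 → same block

P ~ Q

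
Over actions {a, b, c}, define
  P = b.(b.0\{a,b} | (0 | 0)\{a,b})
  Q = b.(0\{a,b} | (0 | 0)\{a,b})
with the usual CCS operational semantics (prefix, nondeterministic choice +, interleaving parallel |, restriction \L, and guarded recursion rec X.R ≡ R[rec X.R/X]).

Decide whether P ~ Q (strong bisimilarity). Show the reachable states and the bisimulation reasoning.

P ≁ Q

P's transition system — 3 states:
  p0 = b.(b.0\{a,b} | (0 | 0)\{a,b}) :: -b-> p1
  p1 = b.0\{a,b} | (0 | 0)\{a,b} :: -b-> p2
  p2 = 0\{a,b} | (0 | 0)\{a,b} :: ∅
Q's transition system — 2 states:
  q0 = b.(0\{a,b} | (0 | 0)\{a,b}) :: -b-> q1
  q1 = 0\{a,b} | (0 | 0)\{a,b} :: ∅
Bisimilarity quotient blocks:
  B0 = {p0}
  B1 = {p1, q0}
  B2 = {p2, q1}
p0 ∈ B0, q0 ∈ B1 → different blocks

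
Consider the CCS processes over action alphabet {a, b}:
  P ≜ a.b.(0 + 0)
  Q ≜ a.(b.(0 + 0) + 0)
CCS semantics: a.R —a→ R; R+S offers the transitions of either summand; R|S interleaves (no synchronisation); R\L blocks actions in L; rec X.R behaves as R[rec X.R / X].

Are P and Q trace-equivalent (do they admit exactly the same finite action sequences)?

LTS(P): 3 reachable states
  u0 = a.b.(0 + 0) → ··a··> u1
  u1 = b.(0 + 0) → ··b··> u2
  u2 = 0 + 0 → stopped
LTS(Q): 3 reachable states
  v0 = a.(b.(0 + 0) + 0) → ··a··> v1
  v1 = b.(0 + 0) + 0 → ··b··> v2
  v2 = 0 + 0 → stopped
Bisimilarity quotient blocks:
  B0 = {u0, v0}
  B1 = {u1, v1}
  B2 = {u2, v2}
u0 ∈ B0, v0 ∈ B0 → same block
Bisimilar ⇒ trace-equivalent.

YES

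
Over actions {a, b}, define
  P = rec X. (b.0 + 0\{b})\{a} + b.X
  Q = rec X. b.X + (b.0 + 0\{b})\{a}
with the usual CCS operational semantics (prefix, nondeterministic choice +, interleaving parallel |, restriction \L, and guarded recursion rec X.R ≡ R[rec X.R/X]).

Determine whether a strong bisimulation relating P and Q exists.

P ~ Q

LTS(P): 2 reachable states
  m0 = rec X. (b.0 + 0\{b})\{a} + b.X ⊢ --b--▸ m0, --b--▸ m1
  m1 = 0\{a} ⊢ (no moves)
LTS(Q): 2 reachable states
  n0 = rec X. b.X + (b.0 + 0\{b})\{a} ⊢ --b--▸ n0, --b--▸ n1
  n1 = 0\{a} ⊢ (no moves)
Partition-refinement fixed point:
  B0 = {m0, n0}
  B1 = {m1, n1}
m0 ∈ B0, n0 ∈ B0 → same block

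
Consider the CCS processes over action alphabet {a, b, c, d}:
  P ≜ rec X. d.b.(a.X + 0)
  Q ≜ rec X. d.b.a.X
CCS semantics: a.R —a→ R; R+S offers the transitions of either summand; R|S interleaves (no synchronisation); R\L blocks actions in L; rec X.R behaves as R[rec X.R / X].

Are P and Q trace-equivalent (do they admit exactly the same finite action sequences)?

trace-equivalent

P's transition system — 3 states:
  s0 = rec X. d.b.(a.X + 0) has moves —d→ s1
  s1 = b.(a.(rec X. d.b.(a.X + 0)) + 0) has moves —b→ s2
  s2 = a.(rec X. d.b.(a.X + 0)) + 0 has moves —a→ s0
Q's transition system — 3 states:
  t0 = rec X. d.b.a.X has moves —d→ t1
  t1 = b.a.(rec X. d.b.a.X) has moves —b→ t2
  t2 = a.(rec X. d.b.a.X) has moves —a→ t0
Coarsest stable partition (strong bisimilarity classes):
  B0 = {s0, t0}
  B1 = {s1, t1}
  B2 = {s2, t2}
s0 ∈ B0, t0 ∈ B0 → same block
Bisimilar ⇒ trace-equivalent.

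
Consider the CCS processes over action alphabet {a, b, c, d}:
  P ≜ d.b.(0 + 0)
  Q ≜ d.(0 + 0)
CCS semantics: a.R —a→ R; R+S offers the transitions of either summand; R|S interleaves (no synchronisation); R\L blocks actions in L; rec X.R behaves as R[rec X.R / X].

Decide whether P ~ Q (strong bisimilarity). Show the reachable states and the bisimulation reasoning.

P ≁ Q

LTS(P): 3 reachable states
  p0 = d.b.(0 + 0) ⊢ -d-> p1
  p1 = b.(0 + 0) ⊢ -b-> p2
  p2 = 0 + 0 ⊢ ·
LTS(Q): 2 reachable states
  q0 = d.(0 + 0) ⊢ -d-> q1
  q1 = 0 + 0 ⊢ ·
Coarsest stable partition (strong bisimilarity classes):
  B0 = {p0}
  B1 = {p1}
  B2 = {p2, q1}
  B3 = {q0}
p0 ∈ B0, q0 ∈ B3 → different blocks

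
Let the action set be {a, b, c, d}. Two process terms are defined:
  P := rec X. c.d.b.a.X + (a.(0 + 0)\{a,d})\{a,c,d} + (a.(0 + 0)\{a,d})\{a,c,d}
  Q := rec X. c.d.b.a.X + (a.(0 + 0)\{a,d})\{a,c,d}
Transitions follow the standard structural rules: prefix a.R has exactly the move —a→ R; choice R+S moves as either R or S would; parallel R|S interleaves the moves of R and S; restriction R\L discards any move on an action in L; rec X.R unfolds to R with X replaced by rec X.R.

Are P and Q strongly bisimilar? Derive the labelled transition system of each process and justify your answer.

YES

P's transition system — 4 states:
  u0 = rec X. c.d.b.a.X + (a.(0 + 0)\{a,d})\{a,c,d} + (a.(0 + 0)\{a,d})\{a,c,d} has moves =c=> u1
  u1 = d.b.a.(rec X. c.d.b.a.X + (a.(0 + 0)\{a,d})\{a,c,d} + (a.(0 + 0)\{a,d})\{a,c,d}) has moves =d=> u2
  u2 = b.a.(rec X. c.d.b.a.X + (a.(0 + 0)\{a,d})\{a,c,d} + (a.(0 + 0)\{a,d})\{a,c,d}) has moves =b=> u3
  u3 = a.(rec X. c.d.b.a.X + (a.(0 + 0)\{a,d})\{a,c,d} + (a.(0 + 0)\{a,d})\{a,c,d}) has moves =a=> u0
Q's transition system — 4 states:
  v0 = rec X. c.d.b.a.X + (a.(0 + 0)\{a,d})\{a,c,d} has moves =c=> v1
  v1 = d.b.a.(rec X. c.d.b.a.X + (a.(0 + 0)\{a,d})\{a,c,d}) has moves =d=> v2
  v2 = b.a.(rec X. c.d.b.a.X + (a.(0 + 0)\{a,d})\{a,c,d}) has moves =b=> v3
  v3 = a.(rec X. c.d.b.a.X + (a.(0 + 0)\{a,d})\{a,c,d}) has moves =a=> v0
Bisimilarity quotient blocks:
  B0 = {u0, v0}
  B1 = {u1, v1}
  B2 = {u2, v2}
  B3 = {u3, v3}
u0 ∈ B0, v0 ∈ B0 → same block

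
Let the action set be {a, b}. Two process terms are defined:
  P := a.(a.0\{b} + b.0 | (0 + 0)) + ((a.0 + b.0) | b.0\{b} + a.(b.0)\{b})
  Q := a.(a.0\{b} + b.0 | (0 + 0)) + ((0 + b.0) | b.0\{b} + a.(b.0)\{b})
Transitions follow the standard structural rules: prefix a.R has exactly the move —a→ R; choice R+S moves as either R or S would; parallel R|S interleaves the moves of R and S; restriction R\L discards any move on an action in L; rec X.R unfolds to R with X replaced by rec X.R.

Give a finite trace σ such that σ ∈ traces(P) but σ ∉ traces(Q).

ba

Reachable graph of P (8 states):
  m0 = a.(a.0\{b} + b.0 | (0 + 0)) + ((a.0 + b.0) | b.0\{b} + a.(b.0)\{b}) :: ··a··> m1, ··a··> m2, ··a··> m3, ··b··> m2, ··b··> m4
  m1 = (b.0)\{b} :: (no moves)
  m2 = 0 | b.0\{b} :: ··b··> m5
  m3 = a.0\{b} + b.0 | (0 + 0) :: ··a··> m6, ··b··> m7
  m4 = (a.0 + b.0) | 0\{b} :: ··a··> m5, ··b··> m5
  m5 = 0 | 0\{b} :: (no moves)
  m6 = 0\{b} :: (no moves)
  m7 = 0 | (0 + 0) :: (no moves)
Reachable graph of Q (8 states):
  n0 = a.(a.0\{b} + b.0 | (0 + 0)) + ((0 + b.0) | b.0\{b} + a.(b.0)\{b}) :: ··a··> n1, ··a··> n2, ··b··> n3, ··b··> n4
  n1 = (b.0)\{b} :: (no moves)
  n2 = a.0\{b} + b.0 | (0 + 0) :: ··a··> n5, ··b··> n6
  n3 = (0 + b.0) | 0\{b} :: ··b··> n7
  n4 = 0 | b.0\{b} :: ··b··> n7
  n5 = 0\{b} :: (no moves)
  n6 = 0 | (0 + 0) :: (no moves)
  n7 = 0 | 0\{b} :: (no moves)
Trace ⟨ba⟩ through P, begin at {m0}:
  [1] b ⇒ {m2, m4}
  [2] a ⇒ {m5}
  P completes σ.
Trace ⟨ba⟩ through Q, begin at {n0}:
  [1] b ⇒ {n3, n4}
  [2] a ⇒ no successor for Q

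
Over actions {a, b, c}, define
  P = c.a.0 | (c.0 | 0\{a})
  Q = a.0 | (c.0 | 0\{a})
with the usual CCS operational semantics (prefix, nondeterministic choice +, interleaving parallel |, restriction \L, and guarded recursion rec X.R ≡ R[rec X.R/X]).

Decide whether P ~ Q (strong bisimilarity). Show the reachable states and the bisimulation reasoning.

LTS(P): 6 reachable states
  p0 = c.a.0 | (c.0 | 0\{a}) | ··c··> p1, ··c··> p2
  p1 = a.0 | (c.0 | 0\{a}) | ··a··> p3, ··c··> p4
  p2 = c.a.0 | (0 | 0\{a}) | ··c··> p4
  p3 = 0 | (c.0 | 0\{a}) | ··c··> p5
  p4 = a.0 | (0 | 0\{a}) | ··a··> p5
  p5 = 0 | (0 | 0\{a}) | (no moves)
LTS(Q): 4 reachable states
  q0 = a.0 | (c.0 | 0\{a}) | ··a··> q1, ··c··> q2
  q1 = 0 | (c.0 | 0\{a}) | ··c··> q3
  q2 = a.0 | (0 | 0\{a}) | ··a··> q3
  q3 = 0 | (0 | 0\{a}) | (no moves)
Bisimilarity quotient blocks:
  B0 = {p0}
  B1 = {p2}
  B2 = {p4, q2}
  B3 = {p5, q3}
  B4 = {p1, q0}
  B5 = {p3, q1}
p0 ∈ B0, q0 ∈ B4 → different blocks

not bisimilar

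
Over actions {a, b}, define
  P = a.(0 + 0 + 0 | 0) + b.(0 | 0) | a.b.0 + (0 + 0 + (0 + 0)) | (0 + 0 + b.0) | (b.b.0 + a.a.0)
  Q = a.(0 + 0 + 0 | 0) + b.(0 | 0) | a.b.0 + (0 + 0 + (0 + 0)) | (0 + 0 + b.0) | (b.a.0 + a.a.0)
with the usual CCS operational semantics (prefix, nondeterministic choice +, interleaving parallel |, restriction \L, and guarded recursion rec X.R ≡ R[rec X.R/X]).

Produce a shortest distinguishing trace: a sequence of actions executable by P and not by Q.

LTS(P): 14 reachable states
  m0 = a.(0 + 0 + 0 | 0) + b.(0 | 0) | a.b.0 + (0 + 0 + (0 + 0)) | (0 + 0 + b.0) | (b.b.0 + a.a.0) ⊢ =a=> m1, =a=> m2, =a=> m3, =b=> m4, =b=> m5, =b=> m6
  m1 = (0 + 0 + (0 + 0)) | (0 + 0 + b.0) | a.0 ⊢ =a=> m7, =b=> m8
  m2 = 0 + 0 + 0 | 0 ⊢ stopped
  m3 = b.(0 | 0) | b.0 ⊢ =b=> m10, =b=> m9
  m4 = (0 + 0 + (0 + 0)) | (0 + 0 + b.0) | b.0 ⊢ =b=> m11, =b=> m7
  m5 = (0 + 0 + (0 + 0)) | 0 | (b.b.0 + a.a.0) ⊢ =a=> m8, =b=> m11
  m6 = 0 | 0 | a.b.0 ⊢ =a=> m9
  m7 = (0 + 0 + (0 + 0)) | (0 + 0 + b.0) | 0 ⊢ =b=> m12
  m8 = (0 + 0 + (0 + 0)) | 0 | a.0 ⊢ =a=> m12
  m9 = 0 | 0 | b.0 ⊢ =b=> m13
  m10 = b.(0 | 0) | 0 ⊢ =b=> m13
  m11 = (0 + 0 + (0 + 0)) | 0 | b.0 ⊢ =b=> m12
  m12 = (0 + 0 + (0 + 0)) | 0 | 0 ⊢ stopped
  m13 = 0 | 0 | 0 ⊢ stopped
LTS(Q): 12 reachable states
  n0 = a.(0 + 0 + 0 | 0) + b.(0 | 0) | a.b.0 + (0 + 0 + (0 + 0)) | (0 + 0 + b.0) | (b.a.0 + a.a.0) ⊢ =a=> n1, =a=> n2, =a=> n3, =b=> n1, =b=> n4, =b=> n5
  n1 = (0 + 0 + (0 + 0)) | (0 + 0 + b.0) | a.0 ⊢ =a=> n6, =b=> n7
  n2 = 0 + 0 + 0 | 0 ⊢ stopped
  n3 = b.(0 | 0) | b.0 ⊢ =b=> n8, =b=> n9
  n4 = (0 + 0 + (0 + 0)) | 0 | (b.a.0 + a.a.0) ⊢ =a=> n7, =b=> n7
  n5 = 0 | 0 | a.b.0 ⊢ =a=> n8
  n6 = (0 + 0 + (0 + 0)) | (0 + 0 + b.0) | 0 ⊢ =b=> n10
  n7 = (0 + 0 + (0 + 0)) | 0 | a.0 ⊢ =a=> n10
  n8 = 0 | 0 | b.0 ⊢ =b=> n11
  n9 = b.(0 | 0) | 0 ⊢ =b=> n11
  n10 = (0 + 0 + (0 + 0)) | 0 | 0 ⊢ stopped
  n11 = 0 | 0 | 0 ⊢ stopped
Executing bbb from P (initial set {m0}):
  after b @ step 1: {m4, m5, m6}
  after b @ step 2: {m11, m7}
  after b @ step 3: {m12}
  P completes σ.
Executing bbb from Q (initial set {n0}):
  after b @ step 1: {n1, n4, n5}
  after b @ step 2: {n7}
  after b @ step 3: ∅  — Q cannot continue

bbb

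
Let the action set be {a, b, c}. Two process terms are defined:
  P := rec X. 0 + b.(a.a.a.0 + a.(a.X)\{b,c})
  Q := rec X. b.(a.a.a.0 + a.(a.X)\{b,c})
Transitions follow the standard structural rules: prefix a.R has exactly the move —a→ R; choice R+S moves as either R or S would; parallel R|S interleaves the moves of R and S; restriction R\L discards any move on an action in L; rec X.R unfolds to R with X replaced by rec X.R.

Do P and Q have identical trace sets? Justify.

P's transition system — 7 states:
  p0 = rec X. 0 + b.(a.a.a.0 + a.(a.X)\{b,c}) ⊢ —b→ p1
  p1 = a.a.a.0 + a.(a.(rec X. 0 + b.(a.a.a.0 + a.(a.X)\{b,c})))\{b,c} ⊢ —a→ p2, —a→ p3
  p2 = (a.(rec X. 0 + b.(a.a.a.0 + a.(a.X)\{b,c})))\{b,c} ⊢ —a→ p4
  p3 = a.a.0 ⊢ —a→ p5
  p4 = (rec X. 0 + b.(a.a.a.0 + a.(a.X)\{b,c}))\{b,c} ⊢ deadlocked
  p5 = a.0 ⊢ —a→ p6
  p6 = 0 ⊢ deadlocked
Q's transition system — 7 states:
  q0 = rec X. b.(a.a.a.0 + a.(a.X)\{b,c}) ⊢ —b→ q1
  q1 = a.a.a.0 + a.(a.(rec X. b.(a.a.a.0 + a.(a.X)\{b,c})))\{b,c} ⊢ —a→ q2, —a→ q3
  q2 = (a.(rec X. b.(a.a.a.0 + a.(a.X)\{b,c})))\{b,c} ⊢ —a→ q4
  q3 = a.a.0 ⊢ —a→ q5
  q4 = (rec X. b.(a.a.a.0 + a.(a.X)\{b,c}))\{b,c} ⊢ deadlocked
  q5 = a.0 ⊢ —a→ q6
  q6 = 0 ⊢ deadlocked
Coarsest stable partition (strong bisimilarity classes):
  B0 = {p0, q0}
  B1 = {p1, q1}
  B2 = {p2, p5, q2, q5}
  B3 = {p4, p6, q4, q6}
  B4 = {p3, q3}
p0 ∈ B0, q0 ∈ B0 → same block
Bisimilar ⇒ trace-equivalent.

YES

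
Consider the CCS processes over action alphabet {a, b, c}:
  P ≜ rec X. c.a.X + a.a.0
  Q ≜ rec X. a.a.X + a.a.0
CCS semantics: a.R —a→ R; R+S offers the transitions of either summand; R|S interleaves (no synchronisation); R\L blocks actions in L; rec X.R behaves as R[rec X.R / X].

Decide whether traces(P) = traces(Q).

traces(P) ≠ traces(Q) — witness ⟨c⟩

Reachable graph of P (4 states):
  u0 = rec X. c.a.X + a.a.0 → ··a··> u1, ··c··> u2
  u1 = a.0 → ··a··> u3
  u2 = a.(rec X. c.a.X + a.a.0) → ··a··> u0
  u3 = 0 → stopped
Reachable graph of Q (4 states):
  v0 = rec X. a.a.X + a.a.0 → ··a··> v1, ··a··> v2
  v1 = a.(rec X. a.a.X + a.a.0) → ··a··> v0
  v2 = a.0 → ··a··> v3
  v3 = 0 → stopped
Trace ⟨c⟩ through P, begin at {u0}:
  step 1 (c): {u2}
  ✓ P
Trace ⟨c⟩ through Q, begin at {v0}:
  step 1 (c): ∅ (Q stuck)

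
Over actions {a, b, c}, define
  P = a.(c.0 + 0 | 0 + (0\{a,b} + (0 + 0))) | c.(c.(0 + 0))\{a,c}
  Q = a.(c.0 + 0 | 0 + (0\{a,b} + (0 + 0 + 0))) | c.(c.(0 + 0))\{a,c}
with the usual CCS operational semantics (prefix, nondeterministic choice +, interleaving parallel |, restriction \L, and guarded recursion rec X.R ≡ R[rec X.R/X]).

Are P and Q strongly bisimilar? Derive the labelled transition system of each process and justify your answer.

Reachable graph of P (6 states):
  m0 = a.(c.0 + 0 | 0 + (0\{a,b} + (0 + 0))) | c.(c.(0 + 0))\{a,c} ⊢ --a--▸ m1, --c--▸ m2
  m1 = (c.0 + 0 | 0 + (0\{a,b} + (0 + 0))) | c.(c.(0 + 0))\{a,c} ⊢ --c--▸ m3, --c--▸ m4
  m2 = a.(c.0 + 0 | 0 + (0\{a,b} + (0 + 0))) | (c.(0 + 0))\{a,c} ⊢ --a--▸ m3
  m3 = (c.0 + 0 | 0 + (0\{a,b} + (0 + 0))) | (c.(0 + 0))\{a,c} ⊢ --c--▸ m5
  m4 = 0 | c.(c.(0 + 0))\{a,c} ⊢ --c--▸ m5
  m5 = 0 | (c.(0 + 0))\{a,c} ⊢ deadlocked
Reachable graph of Q (6 states):
  n0 = a.(c.0 + 0 | 0 + (0\{a,b} + (0 + 0 + 0))) | c.(c.(0 + 0))\{a,c} ⊢ --a--▸ n1, --c--▸ n2
  n1 = (c.0 + 0 | 0 + (0\{a,b} + (0 + 0 + 0))) | c.(c.(0 + 0))\{a,c} ⊢ --c--▸ n3, --c--▸ n4
  n2 = a.(c.0 + 0 | 0 + (0\{a,b} + (0 + 0 + 0))) | (c.(0 + 0))\{a,c} ⊢ --a--▸ n3
  n3 = (c.0 + 0 | 0 + (0\{a,b} + (0 + 0 + 0))) | (c.(0 + 0))\{a,c} ⊢ --c--▸ n5
  n4 = 0 | c.(c.(0 + 0))\{a,c} ⊢ --c--▸ n5
  n5 = 0 | (c.(0 + 0))\{a,c} ⊢ deadlocked
Partition-refinement fixed point:
  B0 = {m0, n0}
  B1 = {m2, n2}
  B2 = {m3, m4, n3, n4}
  B3 = {m5, n5}
  B4 = {m1, n1}
m0 ∈ B0, n0 ∈ B0 → same block

YES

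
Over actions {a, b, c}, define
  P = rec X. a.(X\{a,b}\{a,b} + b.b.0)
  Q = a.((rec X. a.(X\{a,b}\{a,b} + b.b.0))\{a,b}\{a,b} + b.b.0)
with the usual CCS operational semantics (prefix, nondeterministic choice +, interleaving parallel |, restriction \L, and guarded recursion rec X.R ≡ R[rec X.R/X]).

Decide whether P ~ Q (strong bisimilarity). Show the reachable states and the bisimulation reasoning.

P's transition system — 4 states:
  p0 = rec X. a.(X\{a,b}\{a,b} + b.b.0) → --a--▸ p1
  p1 = (rec X. a.(X\{a,b}\{a,b} + b.b.0))\{a,b}\{a,b} + b.b.0 → --b--▸ p2
  p2 = b.0 → --b--▸ p3
  p3 = 0 → deadlocked
Q's transition system — 4 states:
  q0 = a.((rec X. a.(X\{a,b}\{a,b} + b.b.0))\{a,b}\{a,b} + b.b.0) → --a--▸ q1
  q1 = (rec X. a.(X\{a,b}\{a,b} + b.b.0))\{a,b}\{a,b} + b.b.0 → --b--▸ q2
  q2 = b.0 → --b--▸ q3
  q3 = 0 → deadlocked
Coarsest stable partition (strong bisimilarity classes):
  B0 = {p0, q0}
  B1 = {p1, q1}
  B2 = {p2, q2}
  B3 = {p3, q3}
p0 ∈ B0, q0 ∈ B0 → same block

P ~ Q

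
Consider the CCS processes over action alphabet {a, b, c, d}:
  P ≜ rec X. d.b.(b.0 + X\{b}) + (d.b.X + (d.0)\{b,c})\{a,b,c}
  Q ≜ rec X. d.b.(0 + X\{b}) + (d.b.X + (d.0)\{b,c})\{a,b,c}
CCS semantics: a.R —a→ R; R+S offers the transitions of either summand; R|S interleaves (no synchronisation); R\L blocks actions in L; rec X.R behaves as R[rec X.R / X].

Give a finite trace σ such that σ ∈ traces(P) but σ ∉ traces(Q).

LTS(P): 9 reachable states
  p0 = rec X. d.b.(b.0 + X\{b}) + (d.b.X + (d.0)\{b,c})\{a,b,c} has moves =d=> p1, =d=> p2, =d=> p3
  p1 = (b.(rec X. d.b.(b.0 + X\{b}) + (d.b.X + (d.0)\{b,c})\{a,b,c}))\{a,b,c} has moves (no moves)
  p2 = 0\{b,c}\{a,b,c} has moves (no moves)
  p3 = b.(b.0 + (rec X. d.b.(b.0 + X\{b}) + (d.b.X + (d.0)\{b,c})\{a,b,c})\{b}) has moves =b=> p4
  p4 = b.0 + (rec X. d.b.(b.0 + X\{b}) + (d.b.X + (d.0)\{b,c})\{a,b,c})\{b} has moves =b=> p5, =d=> p6, =d=> p7, =d=> p8
  p5 = 0 has moves (no moves)
  p6 = (b.(b.0 + (rec X. d.b.(b.0 + X\{b}) + (d.b.X + (d.0)\{b,c})\{a,b,c})\{b}))\{b} has moves (no moves)
  p7 = (b.(rec X. d.b.(b.0 + X\{b}) + (d.b.X + (d.0)\{b,c})\{a,b,c}))\{a,b,c}\{b} has moves (no moves)
  p8 = 0\{b,c}\{a,b,c}\{b} has moves (no moves)
LTS(Q): 8 reachable states
  q0 = rec X. d.b.(0 + X\{b}) + (d.b.X + (d.0)\{b,c})\{a,b,c} has moves =d=> q1, =d=> q2, =d=> q3
  q1 = (b.(rec X. d.b.(0 + X\{b}) + (d.b.X + (d.0)\{b,c})\{a,b,c}))\{a,b,c} has moves (no moves)
  q2 = 0\{b,c}\{a,b,c} has moves (no moves)
  q3 = b.(0 + (rec X. d.b.(0 + X\{b}) + (d.b.X + (d.0)\{b,c})\{a,b,c})\{b}) has moves =b=> q4
  q4 = 0 + (rec X. d.b.(0 + X\{b}) + (d.b.X + (d.0)\{b,c})\{a,b,c})\{b} has moves =d=> q5, =d=> q6, =d=> q7
  q5 = (b.(0 + (rec X. d.b.(0 + X\{b}) + (d.b.X + (d.0)\{b,c})\{a,b,c})\{b}))\{b} has moves (no moves)
  q6 = (b.(rec X. d.b.(0 + X\{b}) + (d.b.X + (d.0)\{b,c})\{a,b,c}))\{a,b,c}\{b} has moves (no moves)
  q7 = 0\{b,c}\{a,b,c}\{b} has moves (no moves)
Run σ = ⟨dbb⟩ on P: start {p0}
  step 1 (d): {p1, p2, p3}
  step 2 (b): {p4}
  step 3 (b): {p5}
  ✓ P
Run σ = ⟨dbb⟩ on Q: start {q0}
  step 1 (d): {q1, q2, q3}
  step 2 (b): {q4}
  step 3 (b): ∅ (Q stuck)

dbb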